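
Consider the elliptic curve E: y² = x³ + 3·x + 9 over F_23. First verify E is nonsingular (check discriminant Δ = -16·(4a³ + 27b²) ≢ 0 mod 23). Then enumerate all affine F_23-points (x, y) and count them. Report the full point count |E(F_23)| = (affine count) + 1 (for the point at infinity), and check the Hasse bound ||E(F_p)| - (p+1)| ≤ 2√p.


Affine points = {(0, 3), (0, 20), (1, 6), (1, 17), (2, 0), (4, 4), (4, 19), (6, 6), (6, 17), (8, 4), (8, 19), (9, 11), (9, 12), (10, 2), (10, 21), (11, 4), (11, 19), (12, 5), (12, 18), (14, 9), (14, 14), (15, 5), (15, 18), (16, 6), (16, 17), (19, 5), (19, 18), (21, 8), (21, 15)}; affine count = 29; |E(F_23)| = 30.

Discriminant check: Δ ∝ 4a³ + 27b² = 4·3³ + 27·9² = 4·27 + 27·81 ≡ 18 (mod 23). Nonzero ⇒ E is nonsingular.
For each x ∈ F_23, compute rhs = x³ + 3·x + 9 mod 23, then count y ∈ F_23 with y² ≡ rhs.
  x = 0: rhs = 9, matching y values: 3, 20 (2 points).
  x = 1: rhs = 13, matching y values: 6, 17 (2 points).
  x = 2: rhs = 0, matching y values: 0 (1 points).
  x = 3: rhs = 22, matching y values: none (0 points).
  x = 4: rhs = 16, matching y values: 4, 19 (2 points).
  x = 5: rhs = 11, matching y values: none (0 points).
  x = 6: rhs = 13, matching y values: 6, 17 (2 points).
  x = 7: rhs = 5, matching y values: none (0 points).
  x = 8: rhs = 16, matching y values: 4, 19 (2 points).
  x = 9: rhs = 6, matching y values: 11, 12 (2 points).
  x = 10: rhs = 4, matching y values: 2, 21 (2 points).
  x = 11: rhs = 16, matching y values: 4, 19 (2 points).
  x = 12: rhs = 2, matching y values: 5, 18 (2 points).
  x = 13: rhs = 14, matching y values: none (0 points).
  x = 14: rhs = 12, matching y values: 9, 14 (2 points).
  x = 15: rhs = 2, matching y values: 5, 18 (2 points).
  x = 16: rhs = 13, matching y values: 6, 17 (2 points).
  x = 17: rhs = 5, matching y values: none (0 points).
  x = 18: rhs = 7, matching y values: none (0 points).
  x = 19: rhs = 2, matching y values: 5, 18 (2 points).
  x = 20: rhs = 19, matching y values: none (0 points).
  x = 21: rhs = 18, matching y values: 8, 15 (2 points).
  x = 22: rhs = 5, matching y values: none (0 points).
Total affine count: 29.
Full point count |E(F_23)| = 29 + 1 = 30.
Hasse bound: |30 − (23+1)| = |6| = 6 ≤ 2√23 ≈ 9.5917 ✓.


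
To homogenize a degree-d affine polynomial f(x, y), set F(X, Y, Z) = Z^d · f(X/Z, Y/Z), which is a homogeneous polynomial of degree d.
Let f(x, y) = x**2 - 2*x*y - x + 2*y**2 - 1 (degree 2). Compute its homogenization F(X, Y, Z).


F(X, Y, Z) = X**2 - 2*X*Y - X*Z + 2*Y**2 - Z**2

deg(f) = 2.
Substitute x = X/Z, y = Y/Z into f, then multiply by Z^2.
  monomial 1·x^2·y^0 ↦ 1·X^2·Y^0·Z^0.
  monomial -2·x^1·y^1 ↦ -2·X^1·Y^1·Z^0.
  monomial -1·x^1·y^0 ↦ -1·X^1·Y^0·Z^1.
  monomial 2·x^0·y^2 ↦ 2·X^0·Y^2·Z^0.
  monomial -1·x^0·y^0 ↦ -1·X^0·Y^0·Z^2.
Collecting: F(X, Y, Z) = X**2 - 2*X*Y - X*Z + 2*Y**2 - Z**2.


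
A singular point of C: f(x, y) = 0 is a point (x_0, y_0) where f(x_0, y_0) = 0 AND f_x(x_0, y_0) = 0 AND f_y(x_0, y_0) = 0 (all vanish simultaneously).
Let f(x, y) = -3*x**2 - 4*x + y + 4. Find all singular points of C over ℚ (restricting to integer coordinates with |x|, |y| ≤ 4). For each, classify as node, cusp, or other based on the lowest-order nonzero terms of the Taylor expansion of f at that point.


No singular points in the scanned grid; C is smooth there.

Compute partial derivatives:
  f_x = -6*x - 4.
  f_y = 1.
f_y = 1 is a nonzero constant, so f_y never vanishes: no point (x, y) can satisfy f = f_x = f_y = 0. In particular no (x, y) ∈ {−4, ..., 4}² is singular; the curve is smooth.


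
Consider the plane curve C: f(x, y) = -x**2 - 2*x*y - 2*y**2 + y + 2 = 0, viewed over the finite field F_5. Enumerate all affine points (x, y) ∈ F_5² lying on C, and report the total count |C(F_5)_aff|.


Affine F_5-points: {(1, 3), (1, 4), (3, 2), (3, 3)}; count = 4.

For each of the 25 pairs (x, y) ∈ F_5², evaluate f(x, y) mod 5. Record the zeros.
  x = 0: [0↦2, 1↦1, 2↦1, 3↦2, 4↦4]  zeros at y ∈ ∅
  x = 1: [0↦1, 1↦3, 2↦1, 3↦0, 4↦0]  zeros at y ∈ {3, 4}
  x = 2: [0↦3, 1↦3, 2↦4, 3↦1, 4↦4]  zeros at y ∈ ∅
  x = 3: [0↦3, 1↦1, 2↦0, 3↦0, 4↦1]  zeros at y ∈ {2, 3}
  x = 4: [0↦1, 1↦2, 2↦4, 3↦2, 4↦1]  zeros at y ∈ ∅
Collecting zeros: affine points = {(1, 3), (1, 4), (3, 2), (3, 3)}.
Total count |C(F_5)_aff| = 4.


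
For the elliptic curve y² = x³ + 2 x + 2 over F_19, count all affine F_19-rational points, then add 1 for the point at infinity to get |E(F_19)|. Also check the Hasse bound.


Affine points = {(1, 9), (1, 10), (3, 4), (3, 15), (4, 6), (4, 13), (5, 2), (5, 17), (7, 6), (7, 13), (8, 6), (8, 13), (11, 5), (11, 14), (12, 5), (12, 14), (14, 0), (15, 5), (15, 14), (16, 8), (16, 11), (17, 3), (17, 16)}; affine count = 23; |E(F_19)| = 24.

Discriminant check: Δ ∝ 4a³ + 27b² = 4·2³ + 27·2² = 4·8 + 27·4 ≡ 7 (mod 19). Nonzero ⇒ E is nonsingular.
For each x ∈ F_19, compute rhs = x³ + 2·x + 2 mod 19, then count y ∈ F_19 with y² ≡ rhs.
  x = 0: rhs = 2, matching y values: none (0 points).
  x = 1: rhs = 5, matching y values: 9, 10 (2 points).
  x = 2: rhs = 14, matching y values: none (0 points).
  x = 3: rhs = 16, matching y values: 4, 15 (2 points).
  x = 4: rhs = 17, matching y values: 6, 13 (2 points).
  x = 5: rhs = 4, matching y values: 2, 17 (2 points).
  x = 6: rhs = 2, matching y values: none (0 points).
  x = 7: rhs = 17, matching y values: 6, 13 (2 points).
  x = 8: rhs = 17, matching y values: 6, 13 (2 points).
  x = 9: rhs = 8, matching y values: none (0 points).
  x = 10: rhs = 15, matching y values: none (0 points).
  x = 11: rhs = 6, matching y values: 5, 14 (2 points).
  x = 12: rhs = 6, matching y values: 5, 14 (2 points).
  x = 13: rhs = 2, matching y values: none (0 points).
  x = 14: rhs = 0, matching y values: 0 (1 points).
  x = 15: rhs = 6, matching y values: 5, 14 (2 points).
  x = 16: rhs = 7, matching y values: 8, 11 (2 points).
  x = 17: rhs = 9, matching y values: 3, 16 (2 points).
  x = 18: rhs = 18, matching y values: none (0 points).
Total affine count: 23.
Full point count |E(F_19)| = 23 + 1 = 24.
Hasse bound: |24 − (19+1)| = |4| = 4 ≤ 2√19 ≈ 8.7178 ✓.


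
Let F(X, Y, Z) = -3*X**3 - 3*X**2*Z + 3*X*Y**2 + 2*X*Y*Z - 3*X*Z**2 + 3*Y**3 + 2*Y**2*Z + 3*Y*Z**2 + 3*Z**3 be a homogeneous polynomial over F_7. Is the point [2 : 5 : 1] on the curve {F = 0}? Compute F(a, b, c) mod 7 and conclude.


F(2,5,1) ≡ 4 (mod 7); P is NOT on the curve.

Evaluate F(2, 5, 1) term-by-term (mod 7).
  -3*X**3 ↦ -3·8·1·1 = -24
  -3*X**2*Z ↦ -3·4·1·1 = -12
  3*X*Y**2 ↦ 3·2·25·1 = 150
  2*X*Y*Z ↦ 2·2·5·1 = 20
  -3*X*Z**2 ↦ -3·2·1·1 = -6
  3*Y**3 ↦ 3·1·125·1 = 375
  2*Y**2*Z ↦ 2·1·25·1 = 50
  3*Y*Z**2 ↦ 3·1·5·1 = 15
  3*Z**3 ↦ 3·1·1·1 = 3
Sum: F(2, 5, 1) = (-24) + (-12) + (150) + (20) + (-6) + (375) + (50) + (15) + (3) = 571.
Reducing mod 7: 571 ≡ 4 (mod 7).
Since F(a, b, c) ≡ 4 ≠ 0 (mod 7), P does NOT lie on the curve.


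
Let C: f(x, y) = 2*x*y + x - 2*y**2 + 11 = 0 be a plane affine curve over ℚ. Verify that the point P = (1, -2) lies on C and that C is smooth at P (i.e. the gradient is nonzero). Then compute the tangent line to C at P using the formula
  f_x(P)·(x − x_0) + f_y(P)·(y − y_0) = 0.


Tangent line at P: -3*x + 10*y + 23 = 0.

Step 1: f(1, -2) = 0, so P lies on C.
Step 2: partial derivatives
  f_x(x, y) = 2*y + 1, f_y(x, y) = 2*x - 4*y.
  f_x(P) = -3, f_y(P) = 10 (gradient nonzero, so P is smooth).
Step 3: tangent line at P: -3·(x − 1) + 10·(y − -2) = 0.
Expanding: -3*x + 10*y + 23 = 0.


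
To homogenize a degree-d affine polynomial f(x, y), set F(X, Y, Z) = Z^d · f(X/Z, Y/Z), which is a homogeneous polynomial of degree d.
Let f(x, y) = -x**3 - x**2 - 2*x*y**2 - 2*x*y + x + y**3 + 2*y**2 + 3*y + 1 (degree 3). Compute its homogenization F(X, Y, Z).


F(X, Y, Z) = -X**3 - X**2*Z - 2*X*Y**2 - 2*X*Y*Z + X*Z**2 + Y**3 + 2*Y**2*Z + 3*Y*Z**2 + Z**3

deg(f) = 3.
Substitute x = X/Z, y = Y/Z into f, then multiply by Z^3.
  monomial -1·x^3·y^0 ↦ -1·X^3·Y^0·Z^0.
  monomial -1·x^2·y^0 ↦ -1·X^2·Y^0·Z^1.
  monomial -2·x^1·y^2 ↦ -2·X^1·Y^2·Z^0.
  monomial -2·x^1·y^1 ↦ -2·X^1·Y^1·Z^1.
  monomial 1·x^1·y^0 ↦ 1·X^1·Y^0·Z^2.
  monomial 1·x^0·y^3 ↦ 1·X^0·Y^3·Z^0.
  monomial 2·x^0·y^2 ↦ 2·X^0·Y^2·Z^1.
  monomial 3·x^0·y^1 ↦ 3·X^0·Y^1·Z^2.
  monomial 1·x^0·y^0 ↦ 1·X^0·Y^0·Z^3.
Collecting: F(X, Y, Z) = -X**3 - X**2*Z - 2*X*Y**2 - 2*X*Y*Z + X*Z**2 + Y**3 + 2*Y**2*Z + 3*Y*Z**2 + Z**3.


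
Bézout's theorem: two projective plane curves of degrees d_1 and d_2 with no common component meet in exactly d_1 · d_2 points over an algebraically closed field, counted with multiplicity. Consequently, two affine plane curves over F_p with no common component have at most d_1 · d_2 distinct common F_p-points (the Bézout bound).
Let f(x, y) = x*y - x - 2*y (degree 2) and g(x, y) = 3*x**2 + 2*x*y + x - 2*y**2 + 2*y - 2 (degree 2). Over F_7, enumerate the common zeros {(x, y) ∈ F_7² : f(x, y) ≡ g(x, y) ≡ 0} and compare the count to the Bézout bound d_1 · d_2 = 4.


Common zeros: ∅; count = 0; Bézout bound = 4.

deg(f) = 2, deg(g) = 2, so Bézout bound = 4.
Scan x ∈ F_7. For each x, list the y ∈ F_7 with f(x, y) ≡ 0 and those with g(x, y) ≡ 0 (mod 7); the common zeros in that column are the intersection.
  x = 0: f ≡ 0 at y ∈ {0}; g ≡ 0 at y ∈ {3, 5}; common: ∅.
  x = 1: f ≡ 0 at y ∈ {6}; g ≡ 0 at y ∈ {4, 5}; common: ∅.
  x = 2: f ≡ 0 at y ∈ ∅; g ≡ 0 at y ∈ ∅; common: ∅.
  x = 3: f ≡ 0 at y ∈ {3}; g ≡ 0 at y ∈ {0, 4}; common: ∅.
  x = 4: f ≡ 0 at y ∈ {2}; g ≡ 0 at y ∈ ∅; common: ∅.
  x = 5: f ≡ 0 at y ∈ {4}; g ≡ 0 at y ∈ ∅; common: ∅.
  x = 6: f ≡ 0 at y ∈ {5}; g ≡ 0 at y ∈ {0}; common: ∅.
Collecting: common zeros = ∅, so the count is 0.
Comparison with the Bézout bound: 0 ≤ 4 = deg(f)·deg(g), as expected for curves with no common component (the affine F_7-count falls short of the bound because intersections may lie at infinity, over extension fields, or carry multiplicity).


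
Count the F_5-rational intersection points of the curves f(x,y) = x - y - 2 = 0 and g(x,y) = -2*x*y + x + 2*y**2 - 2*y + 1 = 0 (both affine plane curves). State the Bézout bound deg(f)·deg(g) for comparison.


Common zeros: ∅; count = 0; Bézout bound = 2.

deg(f) = 1, deg(g) = 2, so Bézout bound = 2.
Scan x ∈ F_5. For each x, list the y ∈ F_5 with f(x, y) ≡ 0 and those with g(x, y) ≡ 0 (mod 5); the common zeros in that column are the intersection.
  x = 0: f ≡ 0 at y ∈ {3}; g ≡ 0 at y ∈ {2, 4}; common: ∅.
  x = 1: f ≡ 0 at y ∈ {4}; g ≡ 0 at y ∈ {1}; common: ∅.
  x = 2: f ≡ 0 at y ∈ {0}; g ≡ 0 at y ∈ ∅; common: ∅.
  x = 3: f ≡ 0 at y ∈ {1}; g ≡ 0 at y ∈ ∅; common: ∅.
  x = 4: f ≡ 0 at y ∈ {2}; g ≡ 0 at y ∈ {0}; common: ∅.
Collecting: common zeros = ∅, so the count is 0.
Comparison with the Bézout bound: 0 ≤ 2 = deg(f)·deg(g), as expected for curves with no common component (the affine F_5-count falls short of the bound because intersections may lie at infinity, over extension fields, or carry multiplicity).


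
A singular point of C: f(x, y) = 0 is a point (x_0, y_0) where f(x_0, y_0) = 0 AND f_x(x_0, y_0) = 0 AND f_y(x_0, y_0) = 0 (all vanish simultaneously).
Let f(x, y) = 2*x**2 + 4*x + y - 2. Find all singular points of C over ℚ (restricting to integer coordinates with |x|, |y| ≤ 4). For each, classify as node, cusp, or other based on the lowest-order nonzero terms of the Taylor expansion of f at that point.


No singular points in the scanned grid; C is smooth there.

Compute partial derivatives:
  f_x = 4*x + 4.
  f_y = 1.
f_y = 1 is a nonzero constant, so f_y never vanishes: no point (x, y) can satisfy f = f_x = f_y = 0. In particular no (x, y) ∈ {−4, ..., 4}² is singular; the curve is smooth.


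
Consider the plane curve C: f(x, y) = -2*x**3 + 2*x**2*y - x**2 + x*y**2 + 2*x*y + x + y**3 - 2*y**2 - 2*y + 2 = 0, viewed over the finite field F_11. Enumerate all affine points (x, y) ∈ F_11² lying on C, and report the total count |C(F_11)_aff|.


Affine F_11-points: {(1, 0), (1, 5), (1, 7), (2, 4), (2, 9), (3, 3), (3, 4), (4, 4), (5, 2), (6, 9), (6, 10), (7, 0), (7, 6), (8, 0), (9, 1), (10, 10)}; count = 16.

For each of the 121 pairs (x, y) ∈ F_11², evaluate f(x, y) mod 11. Record the zeros.
  x = 0: [0↦2, 1↦10, 2↦9, 3↦5, 4↦4, 5↦1, 6↦2, 7↦2, 8↦7, 9↦1, 10↦1]  zeros at y ∈ ∅
  x = 1: [0↦0, 1↦2, 2↦8, 3↦2, 4↦1, 5↦0, 6↦5, 7↦0, 8↦2, 9↦6, 10↦7]  zeros at y ∈ {0, 5, 7}
  x = 2: [0↦6, 1↦6, 2↦1, 3↦8, 4↦0, 5↦5, 6↦7, 7↦1, 8↦4, 9↦0, 10↦6]  zeros at y ∈ {4, 9}
  x = 3: [0↦8, 1↦10, 2↦9, 3↦0, 4↦0, 5↦4, 6↦7, 7↦4, 8↦1, 9↦4, 10↦8]  zeros at y ∈ {3, 4}
  x = 4: [0↦5, 1↦2, 2↦9, 3↦10, 4↦0, 5↦7, 6↦4, 7↦8, 8↦3, 9↦6, 10↦1]  zeros at y ∈ {4}
  x = 5: [0↦7, 1↦3, 2↦0, 3↦4, 4↦10, 5↦2, 6↦8, 7↦1, 8↦9, 9↦5, 10↦6]  zeros at y ∈ {2}
  x = 6: [0↦2, 1↦1, 2↦3, 3↦3, 4↦7, 5↦10, 6↦7, 7↦4, 8↦7, 9↦0, 10↦0]  zeros at y ∈ {9, 10}
  x = 7: [0↦0, 1↦6, 2↦6, 3↦6, 4↦1, 5↦8, 6↦0, 7↦5, 8↦7, 9↦1, 10↦4]  zeros at y ∈ {0, 6}
  x = 8: [0↦0, 1↦6, 2↦8, 3↦1, 4↦2, 5↦6, 6↦8, 7↦3, 8↦8, 9↦7, 10↦6]  zeros at y ∈ {0}
  x = 9: [0↦1, 1↦0, 2↦8, 3↦9, 4↦9, 5↦3, 6↦8, 7↦8, 8↦9, 9↦6, 10↦5]  zeros at y ∈ {1}
  x = 10: [0↦2, 1↦9, 2↦5, 3↦7, 4↦10, 5↦9, 6↦10, 7↦8, 8↦9, 9↦8, 10↦0]  zeros at y ∈ {10}
Collecting zeros: affine points = {(1, 0), (1, 5), (1, 7), (2, 4), (2, 9), (3, 3), (3, 4), (4, 4), (5, 2), (6, 9), (6, 10), (7, 0), (7, 6), (8, 0), (9, 1), (10, 10)}.
Total count |C(F_11)_aff| = 16.


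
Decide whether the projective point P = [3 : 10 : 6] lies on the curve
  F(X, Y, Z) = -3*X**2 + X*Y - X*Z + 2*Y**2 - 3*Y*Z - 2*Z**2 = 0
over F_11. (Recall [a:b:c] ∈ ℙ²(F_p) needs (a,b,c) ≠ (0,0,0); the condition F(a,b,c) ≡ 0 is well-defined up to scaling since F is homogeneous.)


F(3,10,6) ≡ 10 (mod 11); P is NOT on the curve.

Evaluate F(3, 10, 6) term-by-term (mod 11).
  -3*X**2 ↦ -3·9·1·1 = -27
  X*Y ↦ 1·3·10·1 = 30
  -X*Z ↦ -1·3·1·6 = -18
  2*Y**2 ↦ 2·1·100·1 = 200
  -3*Y*Z ↦ -3·1·10·6 = -180
  -2*Z**2 ↦ -2·1·1·36 = -72
Sum: F(3, 10, 6) = (-27) + (30) + (-18) + (200) + (-180) + (-72) = -67.
Reducing mod 11: -67 ≡ 10 (mod 11).
Since F(a, b, c) ≡ 10 ≠ 0 (mod 11), P does NOT lie on the curve.


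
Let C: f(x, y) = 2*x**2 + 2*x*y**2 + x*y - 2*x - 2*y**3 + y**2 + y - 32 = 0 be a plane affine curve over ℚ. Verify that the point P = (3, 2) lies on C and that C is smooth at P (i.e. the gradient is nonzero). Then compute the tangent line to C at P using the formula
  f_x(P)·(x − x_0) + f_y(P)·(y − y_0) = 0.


Tangent line at P: 20*x + 8*y - 76 = 0.

Step 1: f(3, 2) = 0, so P lies on C.
Step 2: partial derivatives
  f_x(x, y) = 4*x + 2*y**2 + y - 2, f_y(x, y) = 4*x*y + x - 6*y**2 + 2*y + 1.
  f_x(P) = 20, f_y(P) = 8 (gradient nonzero, so P is smooth).
Step 3: tangent line at P: 20·(x − 3) + 8·(y − 2) = 0.
Expanding: 20*x + 8*y - 76 = 0.


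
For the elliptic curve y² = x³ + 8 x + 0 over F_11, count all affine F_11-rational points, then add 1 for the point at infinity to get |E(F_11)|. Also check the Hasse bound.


Affine points = {(0, 0), (1, 3), (1, 8), (5, 0), (6, 0), (7, 5), (7, 6), (8, 2), (8, 9), (9, 3), (9, 8)}; affine count = 11; |E(F_11)| = 12.

Discriminant check: Δ ∝ 4a³ + 27b² = 4·8³ + 27·0² = 4·512 + 27·0 ≡ 2 (mod 11). Nonzero ⇒ E is nonsingular.
For each x ∈ F_11, compute rhs = x³ + 8·x + 0 mod 11, then count y ∈ F_11 with y² ≡ rhs.
  x = 0: rhs = 0, matching y values: 0 (1 points).
  x = 1: rhs = 9, matching y values: 3, 8 (2 points).
  x = 2: rhs = 2, matching y values: none (0 points).
  x = 3: rhs = 7, matching y values: none (0 points).
  x = 4: rhs = 8, matching y values: none (0 points).
  x = 5: rhs = 0, matching y values: 0 (1 points).
  x = 6: rhs = 0, matching y values: 0 (1 points).
  x = 7: rhs = 3, matching y values: 5, 6 (2 points).
  x = 8: rhs = 4, matching y values: 2, 9 (2 points).
  x = 9: rhs = 9, matching y values: 3, 8 (2 points).
  x = 10: rhs = 2, matching y values: none (0 points).
Total affine count: 11.
Full point count |E(F_11)| = 11 + 1 = 12.
Hasse bound: |12 − (11+1)| = |0| = 0 ≤ 2√11 ≈ 6.6332 ✓.


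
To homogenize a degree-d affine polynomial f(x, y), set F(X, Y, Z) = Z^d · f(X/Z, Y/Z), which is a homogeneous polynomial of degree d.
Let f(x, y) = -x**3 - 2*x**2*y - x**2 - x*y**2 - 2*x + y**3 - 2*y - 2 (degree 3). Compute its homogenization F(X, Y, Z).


F(X, Y, Z) = -X**3 - 2*X**2*Y - X**2*Z - X*Y**2 - 2*X*Z**2 + Y**3 - 2*Y*Z**2 - 2*Z**3

deg(f) = 3.
Substitute x = X/Z, y = Y/Z into f, then multiply by Z^3.
  monomial -1·x^3·y^0 ↦ -1·X^3·Y^0·Z^0.
  monomial -2·x^2·y^1 ↦ -2·X^2·Y^1·Z^0.
  monomial -1·x^2·y^0 ↦ -1·X^2·Y^0·Z^1.
  monomial -1·x^1·y^2 ↦ -1·X^1·Y^2·Z^0.
  monomial -2·x^1·y^0 ↦ -2·X^1·Y^0·Z^2.
  monomial 1·x^0·y^3 ↦ 1·X^0·Y^3·Z^0.
  monomial -2·x^0·y^1 ↦ -2·X^0·Y^1·Z^2.
  monomial -2·x^0·y^0 ↦ -2·X^0·Y^0·Z^3.
Collecting: F(X, Y, Z) = -X**3 - 2*X**2*Y - X**2*Z - X*Y**2 - 2*X*Z**2 + Y**3 - 2*Y*Z**2 - 2*Z**3.


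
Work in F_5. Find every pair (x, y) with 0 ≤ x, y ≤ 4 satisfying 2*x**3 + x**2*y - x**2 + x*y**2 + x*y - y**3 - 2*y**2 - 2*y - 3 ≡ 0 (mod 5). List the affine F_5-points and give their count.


Affine F_5-points: {(4, 2)}; count = 1.

For each of the 25 pairs (x, y) ∈ F_5², evaluate f(x, y) mod 5. Record the zeros.
  x = 0: [0↦2, 1↦2, 2↦2, 3↦1, 4↦3]  zeros at y ∈ ∅
  x = 1: [0↦3, 1↦1, 2↦1, 3↦2, 4↦3]  zeros at y ∈ ∅
  x = 2: [0↦4, 1↦2, 2↦4, 3↦4, 4↦1]  zeros at y ∈ ∅
  x = 3: [0↦2, 1↦2, 2↦3, 3↦4, 4↦4]  zeros at y ∈ ∅
  x = 4: [0↦4, 1↦3, 2↦0, 3↦4, 4↦4]  zeros at y ∈ {2}
Collecting zeros: affine points = {(4, 2)}.
Total count |C(F_5)_aff| = 1.


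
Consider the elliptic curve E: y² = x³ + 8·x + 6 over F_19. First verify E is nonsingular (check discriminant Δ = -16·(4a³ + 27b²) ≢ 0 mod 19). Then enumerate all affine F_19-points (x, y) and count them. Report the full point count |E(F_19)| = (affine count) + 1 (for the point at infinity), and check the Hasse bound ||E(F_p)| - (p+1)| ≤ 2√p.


Affine points = {(0, 5), (0, 14), (2, 7), (2, 12), (3, 0), (4, 8), (4, 11), (5, 0), (6, 2), (6, 17), (7, 5), (7, 14), (9, 3), (9, 16), (11, 0), (12, 5), (12, 14), (15, 9), (15, 10), (17, 1), (17, 18), (18, 4), (18, 15)}; affine count = 23; |E(F_19)| = 24.

Discriminant check: Δ ∝ 4a³ + 27b² = 4·8³ + 27·6² = 4·512 + 27·36 ≡ 18 (mod 19). Nonzero ⇒ E is nonsingular.
For each x ∈ F_19, compute rhs = x³ + 8·x + 6 mod 19, then count y ∈ F_19 with y² ≡ rhs.
  x = 0: rhs = 6, matching y values: 5, 14 (2 points).
  x = 1: rhs = 15, matching y values: none (0 points).
  x = 2: rhs = 11, matching y values: 7, 12 (2 points).
  x = 3: rhs = 0, matching y values: 0 (1 points).
  x = 4: rhs = 7, matching y values: 8, 11 (2 points).
  x = 5: rhs = 0, matching y values: 0 (1 points).
  x = 6: rhs = 4, matching y values: 2, 17 (2 points).
  x = 7: rhs = 6, matching y values: 5, 14 (2 points).
  x = 8: rhs = 12, matching y values: none (0 points).
  x = 9: rhs = 9, matching y values: 3, 16 (2 points).
  x = 10: rhs = 3, matching y values: none (0 points).
  x = 11: rhs = 0, matching y values: 0 (1 points).
  x = 12: rhs = 6, matching y values: 5, 14 (2 points).
  x = 13: rhs = 8, matching y values: none (0 points).
  x = 14: rhs = 12, matching y values: none (0 points).
  x = 15: rhs = 5, matching y values: 9, 10 (2 points).
  x = 16: rhs = 12, matching y values: none (0 points).
  x = 17: rhs = 1, matching y values: 1, 18 (2 points).
  x = 18: rhs = 16, matching y values: 4, 15 (2 points).
Total affine count: 23.
Full point count |E(F_19)| = 23 + 1 = 24.
Hasse bound: |24 − (19+1)| = |4| = 4 ≤ 2√19 ≈ 8.7178 ✓.


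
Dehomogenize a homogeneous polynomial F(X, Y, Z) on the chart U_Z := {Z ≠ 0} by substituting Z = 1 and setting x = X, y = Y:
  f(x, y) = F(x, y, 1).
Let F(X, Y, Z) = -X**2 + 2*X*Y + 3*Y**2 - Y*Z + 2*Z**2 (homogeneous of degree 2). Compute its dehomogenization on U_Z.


f(x, y) = -x**2 + 2*x*y + 3*y**2 - y + 2

On U_Z we set Z = 1. Each monomial c·X^i·Y^j·Z^k in F becomes c·x^i·y^j·1^k = c·x^i·y^j.
Substituting Z = 1: F(X, Y, 1) = -x**2 + 2*x*y + 3*y**2 - y + 2.
Note: deg(f) ≤ deg(F) = 2; strict inequality happens when F is divisible by Z (lost terms).


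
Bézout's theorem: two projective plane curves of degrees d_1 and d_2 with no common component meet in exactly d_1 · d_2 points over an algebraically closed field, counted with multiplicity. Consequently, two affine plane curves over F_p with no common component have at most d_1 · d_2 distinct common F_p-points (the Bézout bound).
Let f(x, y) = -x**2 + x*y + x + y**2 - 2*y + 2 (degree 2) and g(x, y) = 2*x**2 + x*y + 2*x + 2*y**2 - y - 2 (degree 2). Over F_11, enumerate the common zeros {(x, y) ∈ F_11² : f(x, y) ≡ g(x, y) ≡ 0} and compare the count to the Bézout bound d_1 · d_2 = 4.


Common zeros: {(5, 3)}; count = 1; Bézout bound = 4.

deg(f) = 2, deg(g) = 2, so Bézout bound = 4.
Scan x ∈ F_11. For each x, list the y ∈ F_11 with f(x, y) ≡ 0 and those with g(x, y) ≡ 0 (mod 11); the common zeros in that column are the intersection.
  x = 0: f ≡ 0 at y ∈ ∅; g ≡ 0 at y ∈ ∅; common: ∅.
  x = 1: f ≡ 0 at y ∈ {5, 7}; g ≡ 0 at y ∈ ∅; common: ∅.
  x = 2: f ≡ 0 at y ∈ {0}; g ≡ 0 at y ∈ {6, 10}; common: ∅.
  x = 3: f ≡ 0 at y ∈ ∅; g ≡ 0 at y ∈ {0, 10}; common: ∅.
  x = 4: f ≡ 0 at y ∈ {10}; g ≡ 0 at y ∈ ∅; common: ∅.
  x = 5: f ≡ 0 at y ∈ {3, 5}; g ≡ 0 at y ∈ {3, 6}; common: {3}.
  x = 6: f ≡ 0 at y ∈ ∅; g ≡ 0 at y ∈ ∅; common: ∅.
  x = 7: f ≡ 0 at y ∈ {7, 10}; g ≡ 0 at y ∈ {0, 8}; common: ∅.
  x = 8: f ≡ 0 at y ∈ ∅; g ≡ 0 at y ∈ ∅; common: ∅.
  x = 9: f ≡ 0 at y ∈ ∅; g ≡ 0 at y ∈ {3, 4}; common: ∅.
  x = 10: f ≡ 0 at y ∈ {0, 3}; g ≡ 0 at y ∈ {4, 8}; common: ∅.
Collecting: common zeros = {(5, 3)}, so the count is 1.
Comparison with the Bézout bound: 1 ≤ 4 = deg(f)·deg(g), as expected for curves with no common component (the affine F_11-count falls short of the bound because intersections may lie at infinity, over extension fields, or carry multiplicity).


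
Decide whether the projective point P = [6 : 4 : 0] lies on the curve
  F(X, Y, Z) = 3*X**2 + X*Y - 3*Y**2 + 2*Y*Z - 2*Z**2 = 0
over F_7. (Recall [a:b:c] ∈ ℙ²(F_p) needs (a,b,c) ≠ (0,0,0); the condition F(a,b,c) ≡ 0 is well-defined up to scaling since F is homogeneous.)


F(6,4,0) ≡ 0 (mod 7); P is on the curve.

Evaluate F(6, 4, 0) term-by-term (mod 7).
  3*X**2 ↦ 3·36·1·1 = 108
  X*Y ↦ 1·6·4·1 = 24
  -3*Y**2 ↦ -3·1·16·1 = -48
  2*Y*Z ↦ 2·1·4·0 = 0
  -2*Z**2 ↦ -2·1·1·0 = 0
Sum: F(6, 4, 0) = (108) + (24) + (-48) + (0) + (0) = 84.
Reducing mod 7: 84 ≡ 0 (mod 7).
Since F(a, b, c) ≡ 0 (mod 7), P lies on the curve.


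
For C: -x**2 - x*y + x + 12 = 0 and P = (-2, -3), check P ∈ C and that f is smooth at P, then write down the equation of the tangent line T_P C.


Tangent line at P: 8*x + 2*y + 22 = 0.

Step 1: f(-2, -3) = 0, so P lies on C.
Step 2: partial derivatives
  f_x(x, y) = -2*x - y + 1, f_y(x, y) = -x.
  f_x(P) = 8, f_y(P) = 2 (gradient nonzero, so P is smooth).
Step 3: tangent line at P: 8·(x − -2) + 2·(y − -3) = 0.
Expanding: 8*x + 2*y + 22 = 0.


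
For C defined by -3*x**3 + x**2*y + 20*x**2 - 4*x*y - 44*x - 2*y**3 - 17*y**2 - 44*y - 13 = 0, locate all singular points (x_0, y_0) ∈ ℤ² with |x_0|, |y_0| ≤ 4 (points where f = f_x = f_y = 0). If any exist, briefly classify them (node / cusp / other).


Singular points: {(2, -3)}; classification: node.

Compute partial derivatives:
  f_x = -9*x**2 + 2*x*y + 40*x - 4*y - 44.
  f_y = x**2 - 4*x - 6*y**2 - 34*y - 44.
Scan x_0 ∈ {−4, ..., 4}. For each x_0, f_y(x_0, y) is a polynomial in y; find its integer roots y ∈ {−4, ..., 4}, then test f_x and f at those candidates.
  x = -4: f_y(-4, y) = -6*y**2 - 34*y - 12; no integer root y with |y| ≤ 4.
  x = -3: f_y(-3, y) = -6*y**2 - 34*y - 23; no integer root y with |y| ≤ 4.
  x = -2: f_y(-2, y) = -6*y**2 - 34*y - 32; no integer root y with |y| ≤ 4.
  x = -1: f_y(-1, y) = -6*y**2 - 34*y - 39; no integer root y with |y| ≤ 4.
  x = 0: f_y(0, y) = -6*y**2 - 34*y - 44; vanishes at y ∈ {-2}. (0, -2): f_x = -36 ≠ 0.
  x = 1: f_y(1, y) = -6*y**2 - 34*y - 47; no integer root y with |y| ≤ 4.
  x = 2: f_y(2, y) = -6*y**2 - 34*y - 48; vanishes at y ∈ {-3}. (2, -3): f_x = 0, f = 0 — SINGULAR.
  x = 3: f_y(3, y) = -6*y**2 - 34*y - 47; no integer root y with |y| ≤ 4.
  x = 4: f_y(4, y) = -6*y**2 - 34*y - 44; vanishes at y ∈ {-2}. (4, -2): f_x = -36 ≠ 0.
Only singular point on the grid: (2, -3).
Classify: substitute x = 2 + u, y = -3 + v and expand: f = -3*u**3 + u**2*v - u**2 - 2*v**3 + v**2.
No constant or linear terms (consistent with a singular point). Quadratic part: -u**2 + v**2. Cubic part: -3*u**3 + u**2*v - 2*v**3.
The quadratic part v**2 - u**2 = (v − u)(v + u) splits into two distinct linear factors, so there are two distinct tangent lines y − -3 = ±(x − 2) — this is a node (ordinary double point).
Classification: node.


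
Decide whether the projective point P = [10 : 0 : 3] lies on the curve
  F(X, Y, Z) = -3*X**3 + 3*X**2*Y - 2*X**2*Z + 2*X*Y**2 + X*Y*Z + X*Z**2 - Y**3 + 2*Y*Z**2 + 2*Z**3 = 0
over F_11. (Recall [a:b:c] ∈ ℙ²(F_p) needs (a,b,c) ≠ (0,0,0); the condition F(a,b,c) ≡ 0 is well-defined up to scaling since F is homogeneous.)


F(10,0,3) ≡ 9 (mod 11); P is NOT on the curve.

Evaluate F(10, 0, 3) term-by-term (mod 11).
  -3*X**3 ↦ -3·1000·1·1 = -3000
  3*X**2*Y ↦ 3·100·0·1 = 0
  -2*X**2*Z ↦ -2·100·1·3 = -600
  2*X*Y**2 ↦ 2·10·0·1 = 0
  X*Y*Z ↦ 1·10·0·3 = 0
  X*Z**2 ↦ 1·10·1·9 = 90
  -Y**3 ↦ -1·1·0·1 = 0
  2*Y*Z**2 ↦ 2·1·0·9 = 0
  2*Z**3 ↦ 2·1·1·27 = 54
Sum: F(10, 0, 3) = (-3000) + (0) + (-600) + (0) + (0) + (90) + (0) + (0) + (54) = -3456.
Reducing mod 11: -3456 ≡ 9 (mod 11).
Since F(a, b, c) ≡ 9 ≠ 0 (mod 11), P does NOT lie on the curve.


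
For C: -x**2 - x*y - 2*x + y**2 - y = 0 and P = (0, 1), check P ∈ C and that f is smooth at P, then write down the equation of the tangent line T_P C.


Tangent line at P: -3*x + y - 1 = 0.

Step 1: f(0, 1) = 0, so P lies on C.
Step 2: partial derivatives
  f_x(x, y) = -2*x - y - 2, f_y(x, y) = -x + 2*y - 1.
  f_x(P) = -3, f_y(P) = 1 (gradient nonzero, so P is smooth).
Step 3: tangent line at P: -3·(x − 0) + 1·(y − 1) = 0.
Expanding: -3*x + y - 1 = 0.


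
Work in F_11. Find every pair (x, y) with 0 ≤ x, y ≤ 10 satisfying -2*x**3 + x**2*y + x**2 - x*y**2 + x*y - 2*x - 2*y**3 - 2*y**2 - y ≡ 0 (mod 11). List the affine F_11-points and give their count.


Affine F_11-points: {(0, 0), (2, 5), (3, 9), (4, 10), (6, 2), (6, 7), (6, 9), (7, 9), (8, 6), (10, 4), (10, 5), (10, 7)}; count = 12.

For each of the 121 pairs (x, y) ∈ F_11², evaluate f(x, y) mod 11. Record the zeros.
  x = 0: [0↦0, 1↦6, 2↦7, 3↦2, 4↦1, 5↦3, 6↦7, 7↦1, 8↦6, 9↦10, 10↦1]  zeros at y ∈ {0}
  x = 1: [0↦8, 1↦4, 2↦4, 3↦7, 4↦1, 5↦7, 6↦2, 7↦7, 8↦10, 9↦10, 10↦6]  zeros at y ∈ ∅
  x = 2: [0↦6, 1↦5, 2↦6, 3↦8, 4↦10, 5↦0, 6↦10, 7↦6, 8↦9, 9↦7, 10↦10]  zeros at y ∈ {5}
  x = 3: [0↦4, 1↦8, 2↦1, 3↦4, 4↦5, 5↦3, 6↦8, 7↦8, 8↦2, 9↦0, 10↦1]  zeros at y ∈ {9}
  x = 4: [0↦1, 1↦1, 2↦10, 3↦5, 4↦7, 5↦4, 6↦6, 7↦1, 8↦10, 9↦10, 10↦0]  zeros at y ∈ {10}
  x = 5: [0↦7, 1↦5, 2↦10, 3↦10, 4↦4, 5↦2, 6↦3, 7↦6, 8↦10, 9↦3, 10↦6]  zeros at y ∈ ∅
  x = 6: [0↦10, 1↦8, 2↦0, 3↦7, 4↦6, 5↦7, 6↦9, 7↦0, 8↦1, 9↦0, 10↦7]  zeros at y ∈ {2, 7, 9}
  x = 7: [0↦9, 1↦9, 2↦1, 3↦6, 4↦1, 5↦7, 6↦1, 7↦4, 8↦4, 9↦0, 10↦2]  zeros at y ∈ {9}
  x = 8: [0↦3, 1↦7, 2↦1, 3↦6, 4↦10, 5↦1, 6↦0, 7↦6, 8↦7, 9↦2, 10↦1]  zeros at y ∈ {6}
  x = 9: [0↦2, 1↦1, 2↦10, 3↦6, 4↦10, 5↦10, 6↦5, 7↦5, 8↦9, 9↦5, 10↦3]  zeros at y ∈ ∅
  x = 10: [0↦5, 1↦1, 2↦5, 3↦5, 4↦0, 5↦0, 6↦4, 7↦0, 8↦9, 9↦8, 10↦7]  zeros at y ∈ {4, 5, 7}
Collecting zeros: affine points = {(0, 0), (2, 5), (3, 9), (4, 10), (6, 2), (6, 7), (6, 9), (7, 9), (8, 6), (10, 4), (10, 5), (10, 7)}.
Total count |C(F_11)_aff| = 12.


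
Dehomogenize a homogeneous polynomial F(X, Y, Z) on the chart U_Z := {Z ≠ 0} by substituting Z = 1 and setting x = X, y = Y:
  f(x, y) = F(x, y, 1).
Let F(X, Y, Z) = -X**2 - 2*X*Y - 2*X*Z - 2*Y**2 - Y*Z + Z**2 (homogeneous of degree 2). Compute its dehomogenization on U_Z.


f(x, y) = -x**2 - 2*x*y - 2*x - 2*y**2 - y + 1

On U_Z we set Z = 1. Each monomial c·X^i·Y^j·Z^k in F becomes c·x^i·y^j·1^k = c·x^i·y^j.
Substituting Z = 1: F(X, Y, 1) = -x**2 - 2*x*y - 2*x - 2*y**2 - y + 1.
Note: deg(f) ≤ deg(F) = 2; strict inequality happens when F is divisible by Z (lost terms).


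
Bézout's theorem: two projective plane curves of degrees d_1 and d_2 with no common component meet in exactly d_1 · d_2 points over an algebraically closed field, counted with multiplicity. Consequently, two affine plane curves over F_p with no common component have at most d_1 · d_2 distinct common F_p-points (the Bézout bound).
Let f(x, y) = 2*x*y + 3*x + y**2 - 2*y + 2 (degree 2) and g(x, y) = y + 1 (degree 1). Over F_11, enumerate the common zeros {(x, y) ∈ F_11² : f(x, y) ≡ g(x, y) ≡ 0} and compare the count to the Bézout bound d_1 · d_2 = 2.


Common zeros: {(6, 10)}; count = 1; Bézout bound = 2.

deg(f) = 2, deg(g) = 1, so Bézout bound = 2.
Scan x ∈ F_11. For each x, list the y ∈ F_11 with f(x, y) ≡ 0 and those with g(x, y) ≡ 0 (mod 11); the common zeros in that column are the intersection.
  x = 0: f ≡ 0 at y ∈ ∅; g ≡ 0 at y ∈ {10}; common: ∅.
  x = 1: f ≡ 0 at y ∈ ∅; g ≡ 0 at y ∈ {10}; common: ∅.
  x = 2: f ≡ 0 at y ∈ {1, 8}; g ≡ 0 at y ∈ {10}; common: ∅.
  x = 3: f ≡ 0 at y ∈ {0, 7}; g ≡ 0 at y ∈ {10}; common: ∅.
  x = 4: f ≡ 0 at y ∈ ∅; g ≡ 0 at y ∈ {10}; common: ∅.
  x = 5: f ≡ 0 at y ∈ ∅; g ≡ 0 at y ∈ {10}; common: ∅.
  x = 6: f ≡ 0 at y ∈ {2, 10}; g ≡ 0 at y ∈ {10}; common: {10}.
  x = 7: f ≡ 0 at y ∈ ∅; g ≡ 0 at y ∈ {10}; common: ∅.
  x = 8: f ≡ 0 at y ∈ {3, 5}; g ≡ 0 at y ∈ {10}; common: ∅.
  x = 9: f ≡ 0 at y ∈ ∅; g ≡ 0 at y ∈ {10}; common: ∅.
  x = 10: f ≡ 0 at y ∈ {6, 9}; g ≡ 0 at y ∈ {10}; common: ∅.
Collecting: common zeros = {(6, 10)}, so the count is 1.
Comparison with the Bézout bound: 1 ≤ 2 = deg(f)·deg(g), as expected for curves with no common component (the affine F_11-count falls short of the bound because intersections may lie at infinity, over extension fields, or carry multiplicity).


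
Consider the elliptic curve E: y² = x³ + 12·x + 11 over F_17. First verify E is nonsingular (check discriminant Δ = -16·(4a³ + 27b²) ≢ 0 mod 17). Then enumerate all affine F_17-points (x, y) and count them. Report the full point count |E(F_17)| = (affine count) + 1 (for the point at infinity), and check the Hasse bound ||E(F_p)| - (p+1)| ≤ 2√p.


Affine points = {(2, 3), (2, 14), (4, 2), (4, 15), (5, 3), (5, 14), (7, 8), (7, 9), (9, 7), (9, 10), (10, 3), (10, 14), (12, 8), (12, 9), (13, 1), (13, 16), (14, 4), (14, 13), (15, 8), (15, 9), (16, 7), (16, 10)}; affine count = 22; |E(F_17)| = 23.

Discriminant check: Δ ∝ 4a³ + 27b² = 4·12³ + 27·11² = 4·1728 + 27·121 ≡ 13 (mod 17). Nonzero ⇒ E is nonsingular.
For each x ∈ F_17, compute rhs = x³ + 12·x + 11 mod 17, then count y ∈ F_17 with y² ≡ rhs.
  x = 0: rhs = 11, matching y values: none (0 points).
  x = 1: rhs = 7, matching y values: none (0 points).
  x = 2: rhs = 9, matching y values: 3, 14 (2 points).
  x = 3: rhs = 6, matching y values: none (0 points).
  x = 4: rhs = 4, matching y values: 2, 15 (2 points).
  x = 5: rhs = 9, matching y values: 3, 14 (2 points).
  x = 6: rhs = 10, matching y values: none (0 points).
  x = 7: rhs = 13, matching y values: 8, 9 (2 points).
  x = 8: rhs = 7, matching y values: none (0 points).
  x = 9: rhs = 15, matching y values: 7, 10 (2 points).
  x = 10: rhs = 9, matching y values: 3, 14 (2 points).
  x = 11: rhs = 12, matching y values: none (0 points).
  x = 12: rhs = 13, matching y values: 8, 9 (2 points).
  x = 13: rhs = 1, matching y values: 1, 16 (2 points).
  x = 14: rhs = 16, matching y values: 4, 13 (2 points).
  x = 15: rhs = 13, matching y values: 8, 9 (2 points).
  x = 16: rhs = 15, matching y values: 7, 10 (2 points).
Total affine count: 22.
Full point count |E(F_17)| = 22 + 1 = 23.
Hasse bound: |23 − (17+1)| = |5| = 5 ≤ 2√17 ≈ 8.2462 ✓.


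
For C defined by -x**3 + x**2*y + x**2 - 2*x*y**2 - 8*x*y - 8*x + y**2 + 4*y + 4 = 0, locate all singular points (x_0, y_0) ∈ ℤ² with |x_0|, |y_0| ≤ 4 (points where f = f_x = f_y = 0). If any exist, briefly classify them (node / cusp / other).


Singular points: {(0, -2)}; classification: node.

Compute partial derivatives:
  f_x = -3*x**2 + 2*x*y + 2*x - 2*y**2 - 8*y - 8.
  f_y = x**2 - 4*x*y - 8*x + 2*y + 4.
Scan x_0 ∈ {−4, ..., 4}. For each x_0, f_y(x_0, y) is a polynomial in y; find its integer roots y ∈ {−4, ..., 4}, then test f_x and f at those candidates.
  x = -4: f_y(-4, y) = 18*y + 52; no integer root y with |y| ≤ 4.
  x = -3: f_y(-3, y) = 14*y + 37; no integer root y with |y| ≤ 4.
  x = -2: f_y(-2, y) = 10*y + 24; no integer root y with |y| ≤ 4.
  x = -1: f_y(-1, y) = 6*y + 13; no integer root y with |y| ≤ 4.
  x = 0: f_y(0, y) = 2*y + 4; vanishes at y ∈ {-2}. (0, -2): f_x = 0, f = 0 — SINGULAR.
  x = 1: f_y(1, y) = -2*y - 3; no integer root y with |y| ≤ 4.
  x = 2: f_y(2, y) = -6*y - 8; no integer root y with |y| ≤ 4.
  x = 3: f_y(3, y) = -10*y - 11; no integer root y with |y| ≤ 4.
  x = 4: f_y(4, y) = -14*y - 12; no integer root y with |y| ≤ 4.
Only singular point on the grid: (0, -2).
Classify: substitute x = 0 + u, y = -2 + v and expand: f = -u**3 + u**2*v - u**2 - 2*u*v**2 + v**2.
No constant or linear terms (consistent with a singular point). Quadratic part: -u**2 + v**2. Cubic part: -u**3 + u**2*v - 2*u*v**2.
The quadratic part v**2 - u**2 = (v − u)(v + u) splits into two distinct linear factors, so there are two distinct tangent lines y − -2 = ±(x − 0) — this is a node (ordinary double point).
Classification: node.


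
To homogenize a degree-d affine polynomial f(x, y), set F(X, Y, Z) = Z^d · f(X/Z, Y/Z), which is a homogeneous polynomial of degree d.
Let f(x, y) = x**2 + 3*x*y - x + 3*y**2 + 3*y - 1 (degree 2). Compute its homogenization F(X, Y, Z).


F(X, Y, Z) = X**2 + 3*X*Y - X*Z + 3*Y**2 + 3*Y*Z - Z**2

deg(f) = 2.
Substitute x = X/Z, y = Y/Z into f, then multiply by Z^2.
  monomial 1·x^2·y^0 ↦ 1·X^2·Y^0·Z^0.
  monomial 3·x^1·y^1 ↦ 3·X^1·Y^1·Z^0.
  monomial -1·x^1·y^0 ↦ -1·X^1·Y^0·Z^1.
  monomial 3·x^0·y^2 ↦ 3·X^0·Y^2·Z^0.
  monomial 3·x^0·y^1 ↦ 3·X^0·Y^1·Z^1.
  monomial -1·x^0·y^0 ↦ -1·X^0·Y^0·Z^2.
Collecting: F(X, Y, Z) = X**2 + 3*X*Y - X*Z + 3*Y**2 + 3*Y*Z - Z**2.


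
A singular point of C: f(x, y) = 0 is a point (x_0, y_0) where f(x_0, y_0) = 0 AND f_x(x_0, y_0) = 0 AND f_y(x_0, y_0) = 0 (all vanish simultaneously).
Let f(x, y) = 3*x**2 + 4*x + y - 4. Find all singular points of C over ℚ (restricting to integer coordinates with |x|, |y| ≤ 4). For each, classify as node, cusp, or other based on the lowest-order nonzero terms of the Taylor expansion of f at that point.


No singular points in the scanned grid; C is smooth there.

Compute partial derivatives:
  f_x = 6*x + 4.
  f_y = 1.
f_y = 1 is a nonzero constant, so f_y never vanishes: no point (x, y) can satisfy f = f_x = f_y = 0. In particular no (x, y) ∈ {−4, ..., 4}² is singular; the curve is smooth.


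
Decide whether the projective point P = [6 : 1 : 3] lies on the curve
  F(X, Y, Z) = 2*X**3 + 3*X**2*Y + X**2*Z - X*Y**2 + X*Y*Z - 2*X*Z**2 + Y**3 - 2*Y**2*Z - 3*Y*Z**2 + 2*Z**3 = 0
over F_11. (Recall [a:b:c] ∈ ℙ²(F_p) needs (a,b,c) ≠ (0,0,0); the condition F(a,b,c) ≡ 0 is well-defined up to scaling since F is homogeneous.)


F(6,1,3) ≡ 2 (mod 11); P is NOT on the curve.

Evaluate F(6, 1, 3) term-by-term (mod 11).
  2*X**3 ↦ 2·216·1·1 = 432
  3*X**2*Y ↦ 3·36·1·1 = 108
  X**2*Z ↦ 1·36·1·3 = 108
  -X*Y**2 ↦ -1·6·1·1 = -6
  X*Y*Z ↦ 1·6·1·3 = 18
  -2*X*Z**2 ↦ -2·6·1·9 = -108
  Y**3 ↦ 1·1·1·1 = 1
  -2*Y**2*Z ↦ -2·1·1·3 = -6
  -3*Y*Z**2 ↦ -3·1·1·9 = -27
  2*Z**3 ↦ 2·1·1·27 = 54
Sum: F(6, 1, 3) = (432) + (108) + (108) + (-6) + (18) + (-108) + (1) + (-6) + (-27) + (54) = 574.
Reducing mod 11: 574 ≡ 2 (mod 11).
Since F(a, b, c) ≡ 2 ≠ 0 (mod 11), P does NOT lie on the curve.


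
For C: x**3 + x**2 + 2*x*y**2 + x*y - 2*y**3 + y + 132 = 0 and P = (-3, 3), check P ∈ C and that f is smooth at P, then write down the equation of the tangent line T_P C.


Tangent line at P: 42*x - 92*y + 402 = 0.

Step 1: f(-3, 3) = 0, so P lies on C.
Step 2: partial derivatives
  f_x(x, y) = 3*x**2 + 2*x + 2*y**2 + y, f_y(x, y) = 4*x*y + x - 6*y**2 + 1.
  f_x(P) = 42, f_y(P) = -92 (gradient nonzero, so P is smooth).
Step 3: tangent line at P: 42·(x − -3) + -92·(y − 3) = 0.
Expanding: 42*x - 92*y + 402 = 0.


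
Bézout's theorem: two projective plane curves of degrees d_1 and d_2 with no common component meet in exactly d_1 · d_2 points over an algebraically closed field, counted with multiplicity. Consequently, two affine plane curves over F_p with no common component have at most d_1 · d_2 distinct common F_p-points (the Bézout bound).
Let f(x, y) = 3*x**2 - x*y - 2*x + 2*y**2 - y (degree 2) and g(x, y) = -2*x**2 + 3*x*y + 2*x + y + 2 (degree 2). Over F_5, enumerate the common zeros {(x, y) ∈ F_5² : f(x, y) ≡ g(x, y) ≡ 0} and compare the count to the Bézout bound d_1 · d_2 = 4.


Common zeros: {(0, 3), (1, 2)}; count = 2; Bézout bound = 4.

deg(f) = 2, deg(g) = 2, so Bézout bound = 4.
Scan x ∈ F_5. For each x, list the y ∈ F_5 with f(x, y) ≡ 0 and those with g(x, y) ≡ 0 (mod 5); the common zeros in that column are the intersection.
  x = 0: f ≡ 0 at y ∈ {0, 3}; g ≡ 0 at y ∈ {3}; common: {3}.
  x = 1: f ≡ 0 at y ∈ {2, 4}; g ≡ 0 at y ∈ {2}; common: {2}.
  x = 2: f ≡ 0 at y ∈ {2}; g ≡ 0 at y ∈ {1}; common: ∅.
  x = 3: f ≡ 0 at y ∈ ∅; g ≡ 0 at y ∈ {0, 1, 2, 3, 4}; common: ∅.
  x = 4: f ≡ 0 at y ∈ {0}; g ≡ 0 at y ∈ {4}; common: ∅.
Collecting: common zeros = {(0, 3), (1, 2)}, so the count is 2.
Comparison with the Bézout bound: 2 ≤ 4 = deg(f)·deg(g), as expected for curves with no common component (the affine F_5-count falls short of the bound because intersections may lie at infinity, over extension fields, or carry multiplicity).


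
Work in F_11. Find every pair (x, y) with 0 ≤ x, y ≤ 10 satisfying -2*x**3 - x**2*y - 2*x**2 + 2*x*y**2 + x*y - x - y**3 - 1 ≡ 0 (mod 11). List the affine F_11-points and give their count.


Affine F_11-points: {(0, 10), (3, 1), (4, 0), (4, 2), (4, 6), (5, 10), (6, 8), (7, 0), (8, 5), (9, 4), (9, 7), (10, 0)}; count = 12.

For each of the 121 pairs (x, y) ∈ F_11², evaluate f(x, y) mod 11. Record the zeros.
  x = 0: [0↦10, 1↦9, 2↦2, 3↦5, 4↦1, 5↦6, 6↦3, 7↦8, 8↦4, 9↦7, 10↦0]  zeros at y ∈ {10}
  x = 1: [0↦5, 1↦6, 2↦5, 3↦7, 4↦6, 5↦7, 6↦4, 7↦2, 8↦6, 9↦10, 10↦8]  zeros at y ∈ ∅
  x = 2: [0↦6, 1↦7, 2↦10, 3↦9, 4↦9, 5↦4, 6↦10, 7↦10, 8↦9, 9↦1, 10↦2]  zeros at y ∈ ∅
  x = 3: [0↦1, 1↦0, 2↦5, 3↦10, 4↦9, 5↦7, 6↦9, 7↦9, 8↦1, 9↦1, 10↦3]  zeros at y ∈ {1}
  x = 4: [0↦0, 1↦6, 2↦0, 3↦9, 4↦5, 5↦4, 6↦0, 7↦9, 8↦3, 9↦9, 10↦10]  zeros at y ∈ {0, 2, 6}
  x = 5: [0↦2, 1↦2, 2↦5, 3↦5, 4↦7, 5↦5, 6↦4, 7↦9, 8↦3, 9↦2, 10↦0]  zeros at y ∈ {10}
  x = 6: [0↦6, 1↦9, 2↦8, 3↦8, 4↦3, 5↦9, 6↦9, 7↦8, 8↦0, 9↦1, 10↦5]  zeros at y ∈ {8}
  x = 7: [0↦0, 1↦4, 2↦8, 3↦6, 4↦3, 5↦4, 6↦3, 7↦5, 8↦4, 9↦5, 10↦2]  zeros at y ∈ {0}
  x = 8: [0↦5, 1↦8, 2↦4, 3↦9, 4↦6, 5↦0, 6↦7, 7↦10, 8↦3, 9↦2, 10↦1]  zeros at y ∈ {5}
  x = 9: [0↦9, 1↦9, 2↦6, 3↦5, 4↦0, 5↦7, 6↦9, 7↦0, 8↦7, 9↦2, 10↦1]  zeros at y ∈ {4, 7}
  x = 10: [0↦0, 1↦6, 2↦2, 3↦4, 4↦6, 5↦2, 6↦8, 7↦7, 8↦4, 9↦4, 10↦1]  zeros at y ∈ {0}
Collecting zeros: affine points = {(0, 10), (3, 1), (4, 0), (4, 2), (4, 6), (5, 10), (6, 8), (7, 0), (8, 5), (9, 4), (9, 7), (10, 0)}.
Total count |C(F_11)_aff| = 12.
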